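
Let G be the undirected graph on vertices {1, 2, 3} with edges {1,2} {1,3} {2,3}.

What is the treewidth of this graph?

A width-2 tree decomposition is:
Bags: B1 = {1, 2, 3}
Tree: (single bag)
With just one bag of size 3, the width is 3 − 1 = 2, so tw(G) ≤ 2. Conversely, {1, 2, 3} is a clique of size 3, and the vertices of any clique must share a bag in every tree decomposition; so some bag has ≥ 3 vertices and tw(G) ≥ 2. Hence tw(G) = 2 exactly.

2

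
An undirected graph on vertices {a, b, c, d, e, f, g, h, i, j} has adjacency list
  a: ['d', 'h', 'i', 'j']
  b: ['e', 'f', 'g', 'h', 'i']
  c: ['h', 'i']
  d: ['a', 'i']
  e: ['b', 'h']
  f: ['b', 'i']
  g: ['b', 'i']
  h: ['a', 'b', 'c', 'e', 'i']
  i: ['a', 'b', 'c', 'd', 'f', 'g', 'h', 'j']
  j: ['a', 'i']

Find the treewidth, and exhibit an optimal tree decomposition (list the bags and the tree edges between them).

Treewidth 2.
One optimal decomposition is:
Bags: B1 = {b, e, h}  B2 = {b, h, i}  B3 = {b, g, i}  B4 = {a, h, i}  B5 = {a, i, j}  B6 = {c, h, i}  B7 = {b, f, i}  B8 = {a, d, i}
Tree: B1–B2, B2–B3, B2–B4, B4–B5, B2–B6, B2–B7, B4–B8

Every bag has size at most 3, so the width is 3 − 1 = 2 and tw(G) ≤ 2. For the lower bound, the 3 vertices {b, e, h} are pairwise adjacent, and any tree decomposition puts a clique entirely inside one bag — forcing width ≥ 2. The upper and lower bounds meet at 2, so that is the treewidth.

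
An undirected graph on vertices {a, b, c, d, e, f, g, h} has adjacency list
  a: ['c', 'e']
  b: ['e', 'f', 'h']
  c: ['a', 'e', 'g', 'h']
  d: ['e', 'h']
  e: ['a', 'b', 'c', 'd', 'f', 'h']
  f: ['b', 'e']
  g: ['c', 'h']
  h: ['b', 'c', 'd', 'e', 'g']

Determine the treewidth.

A width-2 tree decomposition is:
Bags: B1 = {b, e, h}  B2 = {d, e, h}  B3 = {b, e, f}  B4 = {c, e, h}  B5 = {c, g, h}  B6 = {a, c, e}
Tree: B1–B2, B1–B3, B1–B4, B4–B5, B4–B6
Each bag holds 3 vertices, so the decomposition has width 2, which upper-bounds the treewidth. For the lower bound, the 3 vertices {c, g, h} are pairwise adjacent, and any tree decomposition puts a clique entirely inside one bag — forcing width ≥ 2. Hence tw(G) = 2 exactly.

2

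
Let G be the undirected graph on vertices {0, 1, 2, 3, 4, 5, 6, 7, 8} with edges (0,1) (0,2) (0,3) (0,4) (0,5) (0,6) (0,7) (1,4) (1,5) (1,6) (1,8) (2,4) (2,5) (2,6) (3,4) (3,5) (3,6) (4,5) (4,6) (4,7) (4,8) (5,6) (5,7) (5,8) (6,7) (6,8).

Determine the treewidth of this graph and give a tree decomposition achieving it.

Treewidth 4.
Bags: B1 = {0, 1, 4, 5, 6}  B2 = {0, 4, 5, 6, 7}  B3 = {0, 2, 4, 5, 6}  B4 = {1, 4, 5, 6, 8}  B5 = {0, 3, 4, 5, 6}
Tree: B1–B2, B1–B3, B1–B4, B1–B5

The largest bag has 5 vertices, giving width 4; this decomposition certifies tw(G) ≤ 4. On the other hand G contains the 5-clique {0, 1, 4, 5, 6}. A clique must lie in a single bag of any decomposition, so no decomposition can have width below 4. Therefore the treewidth is 4.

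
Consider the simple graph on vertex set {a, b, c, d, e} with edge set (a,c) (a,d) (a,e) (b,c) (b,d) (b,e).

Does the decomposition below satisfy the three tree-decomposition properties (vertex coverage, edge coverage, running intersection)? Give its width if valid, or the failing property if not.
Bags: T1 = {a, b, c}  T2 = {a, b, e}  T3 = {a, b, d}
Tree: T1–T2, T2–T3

Checking the three conditions: (i) the bags cover all of {a, b, c, d, e}; (ii) for each edge, some bag contains both endpoints; (iii) the bags containing any fixed vertex form a subtree. All hold, so the decomposition is valid with width 3 − 1 = 2.

Yes; width 2.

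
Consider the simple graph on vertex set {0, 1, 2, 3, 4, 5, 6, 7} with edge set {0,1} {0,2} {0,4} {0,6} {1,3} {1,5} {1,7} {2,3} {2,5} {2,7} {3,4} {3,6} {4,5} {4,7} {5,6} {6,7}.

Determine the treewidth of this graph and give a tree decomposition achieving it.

Each bag holds 5 vertices, so the decomposition has width 4, which upper-bounds the treewidth. For the lower bound: the 5 vertex sets {3,4}, {1,7}, {0,6}, {2}, {5} are disjoint, each induces a connected subgraph, and every pair is joined by at least one edge of G. Contracting each set to a single vertex therefore yields K_{5} as a minor, and since treewidth is minor-monotone, tw(G) ≥ tw(K_{5}) = 4. Therefore the treewidth is 4.

Treewidth 4.
Bags: B1 = {1, 2, 3, 4, 6}  B2 = {1, 2, 4, 6, 7}  B3 = {0, 1, 2, 4, 6}  B4 = {1, 2, 4, 5, 6}
Tree: B1–B2, B2–B3, B3–B4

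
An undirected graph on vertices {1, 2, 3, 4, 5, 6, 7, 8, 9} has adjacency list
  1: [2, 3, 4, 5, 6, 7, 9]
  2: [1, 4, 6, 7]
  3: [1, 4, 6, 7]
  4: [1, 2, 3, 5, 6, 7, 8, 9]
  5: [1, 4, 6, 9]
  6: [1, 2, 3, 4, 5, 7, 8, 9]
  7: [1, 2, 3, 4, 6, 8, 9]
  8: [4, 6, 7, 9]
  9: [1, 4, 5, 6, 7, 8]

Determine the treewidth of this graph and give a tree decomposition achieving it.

The largest bag has 5 vertices, giving width 4; this decomposition certifies tw(G) ≤ 4. Conversely, {4, 6, 7, 8, 9} is a clique of size 5, and the vertices of any clique must share a bag in every tree decomposition; so some bag has ≥ 5 vertices and tw(G) ≥ 4. The upper and lower bounds meet at 4, so that is the treewidth.

Treewidth 4.
One optimal decomposition is:
Bags: B1 = {1, 4, 6, 7, 9}  B2 = {1, 3, 4, 6, 7}  B3 = {1, 4, 5, 6, 9}  B4 = {1, 2, 4, 6, 7}  B5 = {4, 6, 7, 8, 9}
Tree: B1–B2, B1–B3, B2–B4, B1–B5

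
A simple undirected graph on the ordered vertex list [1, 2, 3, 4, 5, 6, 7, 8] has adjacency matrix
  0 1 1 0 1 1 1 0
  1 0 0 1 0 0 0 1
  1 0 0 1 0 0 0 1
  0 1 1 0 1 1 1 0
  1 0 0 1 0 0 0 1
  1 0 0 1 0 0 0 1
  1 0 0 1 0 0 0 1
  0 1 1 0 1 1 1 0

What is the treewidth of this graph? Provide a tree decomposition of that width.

The largest bag has 4 vertices, giving width 3; this decomposition certifies tw(G) ≤ 3. For the lower bound: the 4 vertex sets {2,8}, {4,5}, {1}, {7} are disjoint, each induces a connected subgraph, and every pair is joined by at least one edge of G. Contracting each set to a single vertex therefore yields K_{4} as a minor, and since treewidth is minor-monotone, tw(G) ≥ tw(K_{4}) = 3. Combining the bounds, tw(G) = 3.

Treewidth 3.
One such decomposition:
Bags: B1 = {1, 2, 4, 8}  B2 = {1, 4, 5, 8}  B3 = {1, 4, 7, 8}  B4 = {1, 3, 4, 8}  B5 = {1, 4, 6, 8}
Tree: B1–B2, B2–B3, B3–B4, B4–B5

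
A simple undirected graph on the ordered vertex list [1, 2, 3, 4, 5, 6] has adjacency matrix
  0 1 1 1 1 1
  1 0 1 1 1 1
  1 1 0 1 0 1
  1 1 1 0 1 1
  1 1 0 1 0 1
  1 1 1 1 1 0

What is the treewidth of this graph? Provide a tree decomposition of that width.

Every bag has size at most 5, so the width is 5 − 1 = 4 and tw(G) ≤ 4. Conversely, {1, 2, 3, 4, 6} is a clique of size 5, and the vertices of any clique must share a bag in every tree decomposition; so some bag has ≥ 5 vertices and tw(G) ≥ 4. Hence tw(G) = 4 exactly.

Treewidth 4.
One optimal decomposition is:
Bags: B1 = {1, 2, 3, 4, 6}  B2 = {1, 2, 4, 5, 6}
Tree: B1–B2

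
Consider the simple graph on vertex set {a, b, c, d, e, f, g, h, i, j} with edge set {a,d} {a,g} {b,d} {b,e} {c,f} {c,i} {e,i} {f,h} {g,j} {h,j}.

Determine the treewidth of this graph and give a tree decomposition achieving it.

Treewidth 2.
One such decomposition:
Bags: B1 = {c, f, i}  B2 = {e, f, i}  B3 = {b, e, f}  B4 = {b, d, f}  B5 = {a, d, f}  B6 = {a, f, g}  B7 = {f, g, j}  B8 = {f, h, j}
Tree: B1–B2, B2–B3, B3–B4, B4–B5, B5–B6, B6–B7, B7–B8

Every bag has size at most 3, so the width is 3 − 1 = 2 and tw(G) ≤ 2. For the lower bound, G contains the cycle f–c–i–e–b–d–a–g–j–h–f, so G is not a forest; only forests have treewidth ≤ 1, hence tw(G) ≥ 2. Hence tw(G) = 2 exactly.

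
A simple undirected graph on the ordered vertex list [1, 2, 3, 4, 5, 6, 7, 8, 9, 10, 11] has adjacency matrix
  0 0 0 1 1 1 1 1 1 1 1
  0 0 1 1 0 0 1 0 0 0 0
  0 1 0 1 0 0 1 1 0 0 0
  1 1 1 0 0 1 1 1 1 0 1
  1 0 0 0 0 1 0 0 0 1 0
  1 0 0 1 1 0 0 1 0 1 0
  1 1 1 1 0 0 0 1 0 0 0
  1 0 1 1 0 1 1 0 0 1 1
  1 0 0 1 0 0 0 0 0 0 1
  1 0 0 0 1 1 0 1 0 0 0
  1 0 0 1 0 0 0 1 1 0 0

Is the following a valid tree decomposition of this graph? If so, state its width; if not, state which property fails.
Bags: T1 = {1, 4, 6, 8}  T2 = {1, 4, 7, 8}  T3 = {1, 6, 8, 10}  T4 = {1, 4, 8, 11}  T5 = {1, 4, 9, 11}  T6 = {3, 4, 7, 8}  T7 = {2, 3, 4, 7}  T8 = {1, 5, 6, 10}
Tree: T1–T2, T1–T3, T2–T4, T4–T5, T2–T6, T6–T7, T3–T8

Vertex coverage: the bags together contain {1, 2, 3, 4, 5, 6, 7, 8, 9, 10, 11}, the full vertex set. Edge coverage: each edge of G has both endpoints in at least one bag. Running intersection: for every vertex, the bags containing it form a connected subtree. All three properties hold, so this is a valid tree decomposition of width max|bag| − 1 = 3, and hence tw(G) ≤ 3.

Yes; width 3.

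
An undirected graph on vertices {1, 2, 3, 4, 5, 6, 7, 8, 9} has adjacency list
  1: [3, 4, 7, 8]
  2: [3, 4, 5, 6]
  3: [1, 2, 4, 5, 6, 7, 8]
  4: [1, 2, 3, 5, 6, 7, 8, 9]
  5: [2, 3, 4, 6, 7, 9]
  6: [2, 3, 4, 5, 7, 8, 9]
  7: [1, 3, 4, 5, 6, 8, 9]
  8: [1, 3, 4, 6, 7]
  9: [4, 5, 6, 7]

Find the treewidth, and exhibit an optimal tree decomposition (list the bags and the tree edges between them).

Treewidth 4.
One such decomposition:
Bags: B1 = {3, 4, 6, 7, 8}  B2 = {3, 4, 5, 6, 7}  B3 = {1, 3, 4, 7, 8}  B4 = {2, 3, 4, 5, 6}  B5 = {4, 5, 6, 7, 9}
Tree: B1–B2, B1–B3, B2–B4, B2–B5

Each bag holds 5 vertices, so the decomposition has width 4, which upper-bounds the treewidth. Conversely, {4, 5, 6, 7, 9} is a clique of size 5, and the vertices of any clique must share a bag in every tree decomposition; so some bag has ≥ 5 vertices and tw(G) ≥ 4. Hence tw(G) = 4 exactly.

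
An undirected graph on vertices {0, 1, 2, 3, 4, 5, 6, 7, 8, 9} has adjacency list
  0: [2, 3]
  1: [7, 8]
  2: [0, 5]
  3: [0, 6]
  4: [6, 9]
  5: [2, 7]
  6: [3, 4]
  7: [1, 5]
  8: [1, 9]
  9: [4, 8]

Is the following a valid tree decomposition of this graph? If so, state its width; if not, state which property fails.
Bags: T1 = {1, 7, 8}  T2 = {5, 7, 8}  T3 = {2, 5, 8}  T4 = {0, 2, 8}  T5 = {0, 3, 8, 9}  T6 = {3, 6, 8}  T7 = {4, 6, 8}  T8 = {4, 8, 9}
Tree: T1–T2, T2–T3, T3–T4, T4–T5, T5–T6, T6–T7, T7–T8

No — bags containing vertex 9 are not connected in the tree.

A tree decomposition must satisfy three properties: every vertex lies in some bag; for every edge, both endpoints lie together in some bag; and for every vertex, the bags containing it form a connected subtree. Here bags containing vertex 9 are not connected in the tree, so the decomposition is invalid.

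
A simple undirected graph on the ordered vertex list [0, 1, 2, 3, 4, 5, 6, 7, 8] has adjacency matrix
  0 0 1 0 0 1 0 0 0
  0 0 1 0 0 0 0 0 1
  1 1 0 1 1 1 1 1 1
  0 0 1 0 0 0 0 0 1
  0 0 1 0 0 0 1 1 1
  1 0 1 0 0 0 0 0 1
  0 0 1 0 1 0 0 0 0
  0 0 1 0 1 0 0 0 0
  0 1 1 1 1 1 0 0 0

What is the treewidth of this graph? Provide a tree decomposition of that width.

Treewidth 2.
One such decomposition:
Bags: B1 = {2, 4, 8}  B2 = {2, 3, 8}  B3 = {2, 4, 6}  B4 = {2, 5, 8}  B5 = {0, 2, 5}  B6 = {2, 4, 7}  B7 = {1, 2, 8}
Tree: B1–B2, B1–B3, B2–B4, B4–B5, B1–B6, B2–B7

Each bag holds 3 vertices, so the decomposition has width 2, which upper-bounds the treewidth. On the other hand G contains the 3-clique {0, 2, 5}. A clique must lie in a single bag of any decomposition, so no decomposition can have width below 2. Therefore the treewidth is 2.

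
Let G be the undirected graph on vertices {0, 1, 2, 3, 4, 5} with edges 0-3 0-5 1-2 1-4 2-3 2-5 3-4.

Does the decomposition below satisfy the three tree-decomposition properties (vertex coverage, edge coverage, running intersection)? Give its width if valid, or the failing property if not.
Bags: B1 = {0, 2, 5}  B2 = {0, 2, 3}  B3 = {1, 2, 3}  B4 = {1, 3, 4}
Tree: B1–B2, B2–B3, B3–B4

Yes; width 2.

Every vertex of G appears in some bag (union = {0, 1, 2, 3, 4, 5}); every edge is covered by a bag; and for each vertex v the set of bags containing v is connected in the bag tree. The decomposition is therefore valid. The largest bag has 3 vertices, so the width is 2.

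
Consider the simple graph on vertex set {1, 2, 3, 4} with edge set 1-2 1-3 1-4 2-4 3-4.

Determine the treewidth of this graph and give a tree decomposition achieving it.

Every bag has size at most 3, so the width is 3 − 1 = 2 and tw(G) ≤ 2. Conversely, {1, 2, 4} is a clique of size 3, and the vertices of any clique must share a bag in every tree decomposition; so some bag has ≥ 3 vertices and tw(G) ≥ 2. Hence tw(G) = 2 exactly.

Treewidth 2.
One such decomposition:
Bags: B1 = {1, 3, 4}  B2 = {1, 2, 4}
Tree: B1–B2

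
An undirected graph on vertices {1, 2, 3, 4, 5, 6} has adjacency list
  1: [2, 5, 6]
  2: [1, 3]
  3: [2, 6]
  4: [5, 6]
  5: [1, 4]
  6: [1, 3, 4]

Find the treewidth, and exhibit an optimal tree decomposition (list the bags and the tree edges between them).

The largest bag has 3 vertices, giving width 2; this decomposition certifies tw(G) ≤ 2. For the lower bound, G contains the cycle 4–5–1–6–4, so G is not a forest; only forests have treewidth ≤ 1, hence tw(G) ≥ 2. Combining the bounds, tw(G) = 2.

Treewidth 2.
One optimal decomposition is:
Bags: B1 = {4, 5, 6}  B2 = {1, 5, 6}  B3 = {1, 3, 6}  B4 = {1, 2, 3}
Tree: B1–B2, B2–B3, B3–B4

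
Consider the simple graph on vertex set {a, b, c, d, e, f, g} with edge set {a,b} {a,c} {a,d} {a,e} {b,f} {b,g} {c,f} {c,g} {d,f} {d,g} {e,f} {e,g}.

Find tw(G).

3

A width-3 tree decomposition is:
Bags: B1 = {a, d, f, g}  B2 = {a, e, f, g}  B3 = {a, c, f, g}  B4 = {a, b, f, g}
Tree: B1–B2, B2–B3, B3–B4
Every bag has size at most 4, so the width is 4 − 1 = 3 and tw(G) ≤ 3. For the lower bound: the 4 vertex sets {a,d}, {e,f}, {g}, {c} are disjoint, each induces a connected subgraph, and every pair is joined by at least one edge of G. Contracting each set to a single vertex therefore yields K_{4} as a minor, and since treewidth is minor-monotone, tw(G) ≥ tw(K_{4}) = 3. The upper and lower bounds meet at 3, so that is the treewidth.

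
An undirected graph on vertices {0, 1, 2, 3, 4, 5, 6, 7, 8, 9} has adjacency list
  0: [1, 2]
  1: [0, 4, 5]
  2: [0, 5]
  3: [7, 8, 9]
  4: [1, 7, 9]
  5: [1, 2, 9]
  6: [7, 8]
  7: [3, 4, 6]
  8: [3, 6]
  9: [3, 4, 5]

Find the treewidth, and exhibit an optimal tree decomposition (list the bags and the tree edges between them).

Treewidth 2.
Bags: B1 = {0, 2, 5}  B2 = {0, 1, 5}  B3 = {1, 5, 9}  B4 = {1, 4, 9}  B5 = {3, 4, 9}  B6 = {3, 4, 7}  B7 = {3, 7, 8}  B8 = {6, 7, 8}
Tree: B1–B2, B2–B3, B3–B4, B4–B5, B5–B6, B6–B7, B7–B8

Every bag has size at most 3, so the width is 3 − 1 = 2 and tw(G) ≤ 2. For the lower bound, G contains the cycle 2–0–1–5–2, so G is not a forest; only forests have treewidth ≤ 1, hence tw(G) ≥ 2. Hence tw(G) = 2 exactly.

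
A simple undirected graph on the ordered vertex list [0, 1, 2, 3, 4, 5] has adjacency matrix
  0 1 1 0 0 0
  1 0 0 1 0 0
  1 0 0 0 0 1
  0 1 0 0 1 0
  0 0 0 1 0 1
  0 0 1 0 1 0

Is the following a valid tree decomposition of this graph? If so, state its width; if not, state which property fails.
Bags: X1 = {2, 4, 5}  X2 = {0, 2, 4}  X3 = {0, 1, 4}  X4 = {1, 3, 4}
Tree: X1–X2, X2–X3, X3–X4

Yes; width 2.

Checking the three conditions: (i) the bags cover all of {0, 1, 2, 3, 4, 5}; (ii) for each edge, some bag contains both endpoints; (iii) the bags containing any fixed vertex form a subtree. All hold, so the decomposition is valid with width 3 − 1 = 2.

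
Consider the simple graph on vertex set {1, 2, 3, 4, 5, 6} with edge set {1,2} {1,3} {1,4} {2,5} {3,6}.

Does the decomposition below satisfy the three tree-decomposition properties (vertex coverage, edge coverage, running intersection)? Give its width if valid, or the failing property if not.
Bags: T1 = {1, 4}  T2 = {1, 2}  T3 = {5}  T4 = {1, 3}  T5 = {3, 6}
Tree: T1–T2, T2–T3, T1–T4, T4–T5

A tree decomposition must satisfy three properties: every vertex lies in some bag; for every edge, both endpoints lie together in some bag; and for every vertex, the bags containing it form a connected subtree. Here edge (2,5) lies in no bag, so the decomposition is invalid.

No — edge (2,5) lies in no bag.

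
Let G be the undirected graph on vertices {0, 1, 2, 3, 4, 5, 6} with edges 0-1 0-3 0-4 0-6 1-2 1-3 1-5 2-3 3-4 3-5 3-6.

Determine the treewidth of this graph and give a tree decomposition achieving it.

Every bag has size at most 3, so the width is 3 − 1 = 2 and tw(G) ≤ 2. On the other hand G contains the 3-clique {0, 1, 3}. A clique must lie in a single bag of any decomposition, so no decomposition can have width below 2. Therefore the treewidth is 2.

Treewidth 2.
One optimal decomposition is:
Bags: B1 = {0, 1, 3}  B2 = {1, 3, 5}  B3 = {0, 3, 4}  B4 = {1, 2, 3}  B5 = {0, 3, 6}
Tree: B1–B2, B1–B3, B1–B4, B1–B5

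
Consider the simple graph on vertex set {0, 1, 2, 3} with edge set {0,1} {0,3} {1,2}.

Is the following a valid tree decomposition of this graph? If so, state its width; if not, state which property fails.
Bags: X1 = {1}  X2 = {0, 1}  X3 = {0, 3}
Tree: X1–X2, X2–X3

No — vertex 2 appears in no bag.

A tree decomposition must satisfy three properties: every vertex lies in some bag; for every edge, both endpoints lie together in some bag; and for every vertex, the bags containing it form a connected subtree. Here vertex 2 appears in no bag, so the decomposition is invalid.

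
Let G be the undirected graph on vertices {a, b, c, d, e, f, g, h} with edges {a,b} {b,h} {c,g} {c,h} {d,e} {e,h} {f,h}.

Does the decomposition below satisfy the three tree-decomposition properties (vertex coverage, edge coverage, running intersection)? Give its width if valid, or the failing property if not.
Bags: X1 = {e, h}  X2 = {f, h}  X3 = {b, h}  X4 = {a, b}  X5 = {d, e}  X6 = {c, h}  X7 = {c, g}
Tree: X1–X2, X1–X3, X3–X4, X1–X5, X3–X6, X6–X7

Checking the three conditions: (i) the bags cover all of {a, b, c, d, e, f, g, h}; (ii) for each edge, some bag contains both endpoints; (iii) the bags containing any fixed vertex form a subtree. All hold, so the decomposition is valid with width 2 − 1 = 1.

Yes; width 1.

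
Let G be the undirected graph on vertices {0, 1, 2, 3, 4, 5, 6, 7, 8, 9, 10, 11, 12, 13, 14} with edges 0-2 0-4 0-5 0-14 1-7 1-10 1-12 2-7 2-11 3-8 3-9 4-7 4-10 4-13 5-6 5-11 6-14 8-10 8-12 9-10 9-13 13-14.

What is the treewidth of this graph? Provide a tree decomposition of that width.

The largest bag has 4 vertices, giving width 3; this decomposition certifies tw(G) ≤ 3. For the lower bound: the 4 vertex sets {3,8,12}, {1}, {10}, {4,7,9,13} are disjoint, each induces a connected subgraph, and every pair is joined by at least one edge of G. Contracting each set to a single vertex therefore yields K_{4} as a minor, and since treewidth is minor-monotone, tw(G) ≥ tw(K_{4}) = 3. Therefore the treewidth is 3.

Treewidth 3.
Bags: B1 = {1, 3, 8, 12}  B2 = {1, 3, 8, 10}  B3 = {1, 3, 9, 10}  B4 = {1, 7, 9, 10}  B5 = {4, 7, 9, 10}  B6 = {4, 7, 9, 13}  B7 = {2, 4, 7, 13}  B8 = {0, 2, 4, 13}  B9 = {0, 2, 13, 14}  B10 = {0, 2, 11, 14}  B11 = {0, 5, 11, 14}  B12 = {5, 6, 11, 14}
Tree: B1–B2, B2–B3, B3–B4, B4–B5, B5–B6, B6–B7, B7–B8, B8–B9, B9–B10, B10–B11, B11–B12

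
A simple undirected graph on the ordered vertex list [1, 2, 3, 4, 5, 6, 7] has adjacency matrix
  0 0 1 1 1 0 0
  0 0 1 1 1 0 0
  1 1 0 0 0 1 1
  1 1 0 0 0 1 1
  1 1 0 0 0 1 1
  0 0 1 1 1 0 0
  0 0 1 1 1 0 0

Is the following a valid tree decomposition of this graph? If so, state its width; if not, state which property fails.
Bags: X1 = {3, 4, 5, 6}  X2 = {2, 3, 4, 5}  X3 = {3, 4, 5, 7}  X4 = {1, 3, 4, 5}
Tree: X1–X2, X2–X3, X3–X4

Yes; width 3.

Every vertex of G appears in some bag (union = {1, 2, 3, 4, 5, 6, 7}); every edge is covered by a bag; and for each vertex v the set of bags containing v is connected in the bag tree. The decomposition is therefore valid. The largest bag has 4 vertices, so the width is 3.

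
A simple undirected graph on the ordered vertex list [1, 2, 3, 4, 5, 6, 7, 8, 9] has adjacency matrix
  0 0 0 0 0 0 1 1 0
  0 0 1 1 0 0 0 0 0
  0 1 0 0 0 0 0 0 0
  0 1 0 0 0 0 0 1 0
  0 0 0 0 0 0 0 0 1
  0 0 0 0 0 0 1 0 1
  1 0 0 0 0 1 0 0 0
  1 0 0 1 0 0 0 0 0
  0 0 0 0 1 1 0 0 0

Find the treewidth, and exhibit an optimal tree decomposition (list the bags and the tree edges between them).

Treewidth 1.
One optimal decomposition is:
Bags: B1 = {2, 3}  B2 = {2, 4}  B3 = {4, 8}  B4 = {1, 8}  B5 = {1, 7}  B6 = {6, 7}  B7 = {6, 9}  B8 = {5, 9}
Tree: B1–B2, B2–B3, B3–B4, B4–B5, B5–B6, B6–B7, B7–B8

Each bag holds 2 vertices, so the decomposition has width 1, which upper-bounds the treewidth. Any graph with an edge has treewidth ≥ 1, and G has the edge 3–2. Therefore the treewidth is 1.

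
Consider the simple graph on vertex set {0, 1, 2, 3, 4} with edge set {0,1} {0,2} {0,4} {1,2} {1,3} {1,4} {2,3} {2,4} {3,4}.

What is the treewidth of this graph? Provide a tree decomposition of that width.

Treewidth 3.
One such decomposition:
Bags: B1 = {1, 2, 3, 4}  B2 = {0, 1, 2, 4}
Tree: B1–B2

The largest bag has 4 vertices, giving width 3; this decomposition certifies tw(G) ≤ 3. On the other hand G contains the 4-clique {0, 1, 2, 4}. A clique must lie in a single bag of any decomposition, so no decomposition can have width below 3. Therefore the treewidth is 3.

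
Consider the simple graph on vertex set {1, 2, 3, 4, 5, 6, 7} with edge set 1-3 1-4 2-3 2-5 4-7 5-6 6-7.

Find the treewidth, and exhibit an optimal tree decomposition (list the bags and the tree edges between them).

Treewidth 2.
One such decomposition:
Bags: B1 = {2, 3, 5}  B2 = {3, 5, 6}  B3 = {3, 6, 7}  B4 = {3, 4, 7}  B5 = {1, 3, 4}
Tree: B1–B2, B2–B3, B3–B4, B4–B5

Every bag has size at most 3, so the width is 3 − 1 = 2 and tw(G) ≤ 2. The edges 3–2–5–6–7–4–1–3 form a cycle, so G is not a tree and its treewidth is at least 2. Therefore the treewidth is 2.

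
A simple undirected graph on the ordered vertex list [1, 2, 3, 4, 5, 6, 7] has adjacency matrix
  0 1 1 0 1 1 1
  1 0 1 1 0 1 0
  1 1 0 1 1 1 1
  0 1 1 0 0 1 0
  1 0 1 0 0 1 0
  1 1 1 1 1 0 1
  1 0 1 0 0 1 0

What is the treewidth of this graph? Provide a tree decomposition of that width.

Treewidth 3.
One such decomposition:
Bags: B1 = {1, 2, 3, 6}  B2 = {2, 3, 4, 6}  B3 = {1, 3, 6, 7}  B4 = {1, 3, 5, 6}
Tree: B1–B2, B1–B3, B1–B4

Every bag has size at most 4, so the width is 4 − 1 = 3 and tw(G) ≤ 3. On the other hand G contains the 4-clique {1, 2, 3, 6}. A clique must lie in a single bag of any decomposition, so no decomposition can have width below 3. The upper and lower bounds meet at 3, so that is the treewidth.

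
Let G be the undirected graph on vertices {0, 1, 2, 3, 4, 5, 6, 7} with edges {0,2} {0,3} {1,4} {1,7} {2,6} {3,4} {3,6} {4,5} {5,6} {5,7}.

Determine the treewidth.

A width-2 tree decomposition is:
Bags: B1 = {0, 2, 6}  B2 = {0, 3, 6}  B3 = {3, 5, 6}  B4 = {3, 4, 5}  B5 = {4, 5, 7}  B6 = {1, 4, 7}
Tree: B1–B2, B2–B3, B3–B4, B4–B5, B5–B6
The largest bag has 3 vertices, giving width 2; this decomposition certifies tw(G) ≤ 2. Since 2–0–3–6–2 is a cycle in G, G is not acyclic. Forests are exactly the graphs of treewidth ≤ 1, so tw(G) ≥ 2. Therefore the treewidth is 2.

2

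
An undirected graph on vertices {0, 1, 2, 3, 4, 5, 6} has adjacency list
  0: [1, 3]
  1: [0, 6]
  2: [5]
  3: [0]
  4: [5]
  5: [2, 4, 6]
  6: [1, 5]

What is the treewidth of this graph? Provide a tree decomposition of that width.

Treewidth 1.
One such decomposition:
Bags: B1 = {1, 6}  B2 = {0, 1}  B3 = {5, 6}  B4 = {4, 5}  B5 = {0, 3}  B6 = {2, 5}
Tree: B1–B2, B1–B3, B3–B4, B2–B5, B4–B6

Each bag holds 2 vertices, so the decomposition has width 1, which upper-bounds the treewidth. Any graph with an edge has treewidth ≥ 1, and G has the edge 1–6. Combining the bounds, tw(G) = 1.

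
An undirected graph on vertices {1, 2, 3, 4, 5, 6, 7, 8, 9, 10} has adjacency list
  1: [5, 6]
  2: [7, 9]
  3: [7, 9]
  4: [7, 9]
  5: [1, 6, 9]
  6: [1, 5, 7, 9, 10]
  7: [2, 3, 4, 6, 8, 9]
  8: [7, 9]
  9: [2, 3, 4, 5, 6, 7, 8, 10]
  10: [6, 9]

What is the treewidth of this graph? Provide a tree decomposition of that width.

The largest bag has 3 vertices, giving width 2; this decomposition certifies tw(G) ≤ 2. Conversely, {1, 5, 6} is a clique of size 3, and the vertices of any clique must share a bag in every tree decomposition; so some bag has ≥ 3 vertices and tw(G) ≥ 2. Hence tw(G) = 2 exactly.

Treewidth 2.
One such decomposition:
Bags: B1 = {6, 7, 9}  B2 = {2, 7, 9}  B3 = {6, 9, 10}  B4 = {3, 7, 9}  B5 = {4, 7, 9}  B6 = {5, 6, 9}  B7 = {7, 8, 9}  B8 = {1, 5, 6}
Tree: B1–B2, B1–B3, B1–B4, B4–B5, B1–B6, B4–B7, B6–B8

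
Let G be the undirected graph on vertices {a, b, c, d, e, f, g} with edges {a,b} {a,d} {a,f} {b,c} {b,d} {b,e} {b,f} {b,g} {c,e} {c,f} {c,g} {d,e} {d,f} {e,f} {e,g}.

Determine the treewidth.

3

A width-3 tree decomposition is:
Bags: B1 = {b, d, e, f}  B2 = {b, c, e, f}  B3 = {a, b, d, f}  B4 = {b, c, e, g}
Tree: B1–B2, B1–B3, B2–B4
The largest bag has 4 vertices, giving width 3; this decomposition certifies tw(G) ≤ 3. On the other hand G contains the 4-clique {b, c, e, g}. A clique must lie in a single bag of any decomposition, so no decomposition can have width below 3. Hence tw(G) = 3 exactly.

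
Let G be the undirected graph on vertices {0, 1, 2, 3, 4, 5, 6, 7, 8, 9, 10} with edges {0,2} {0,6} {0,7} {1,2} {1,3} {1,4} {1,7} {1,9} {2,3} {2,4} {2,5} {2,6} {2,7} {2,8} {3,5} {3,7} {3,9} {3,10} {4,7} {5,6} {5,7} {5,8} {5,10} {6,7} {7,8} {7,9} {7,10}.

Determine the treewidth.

A width-3 tree decomposition is:
Bags: B1 = {2, 5, 7, 8}  B2 = {2, 3, 5, 7}  B3 = {1, 2, 3, 7}  B4 = {2, 5, 6, 7}  B5 = {0, 2, 6, 7}  B6 = {1, 2, 4, 7}  B7 = {3, 5, 7, 10}  B8 = {1, 3, 7, 9}
Tree: B1–B2, B2–B3, B2–B4, B4–B5, B3–B6, B2–B7, B3–B8
The largest bag has 4 vertices, giving width 3; this decomposition certifies tw(G) ≤ 3. For the lower bound, the 4 vertices {1, 3, 7, 9} are pairwise adjacent, and any tree decomposition puts a clique entirely inside one bag — forcing width ≥ 3. Hence tw(G) = 3 exactly.

3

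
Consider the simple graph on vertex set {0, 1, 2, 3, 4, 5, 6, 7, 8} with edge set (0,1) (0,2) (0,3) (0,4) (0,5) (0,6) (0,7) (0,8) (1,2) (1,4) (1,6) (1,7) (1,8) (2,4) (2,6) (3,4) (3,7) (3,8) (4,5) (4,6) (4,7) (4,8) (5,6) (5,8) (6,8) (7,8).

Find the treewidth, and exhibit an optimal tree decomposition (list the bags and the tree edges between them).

Treewidth 4.
Bags: B1 = {0, 1, 4, 7, 8}  B2 = {0, 1, 4, 6, 8}  B3 = {0, 3, 4, 7, 8}  B4 = {0, 4, 5, 6, 8}  B5 = {0, 1, 2, 4, 6}
Tree: B1–B2, B1–B3, B2–B4, B2–B5

Every bag has size at most 5, so the width is 5 − 1 = 4 and tw(G) ≤ 4. On the other hand G contains the 5-clique {0, 1, 4, 6, 8}. A clique must lie in a single bag of any decomposition, so no decomposition can have width below 4. Combining the bounds, tw(G) = 4.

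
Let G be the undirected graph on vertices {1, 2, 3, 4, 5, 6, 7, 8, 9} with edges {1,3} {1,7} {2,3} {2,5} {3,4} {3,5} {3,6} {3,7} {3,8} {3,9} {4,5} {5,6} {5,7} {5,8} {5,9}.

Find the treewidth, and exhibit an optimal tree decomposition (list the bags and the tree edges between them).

Treewidth 2.
Bags: B1 = {2, 3, 5}  B2 = {3, 5, 7}  B3 = {3, 5, 8}  B4 = {3, 4, 5}  B5 = {3, 5, 9}  B6 = {3, 5, 6}  B7 = {1, 3, 7}
Tree: B1–B2, B2–B3, B1–B4, B2–B5, B2–B6, B2–B7

Each bag holds 3 vertices, so the decomposition has width 2, which upper-bounds the treewidth. On the other hand G contains the 3-clique {1, 3, 7}. A clique must lie in a single bag of any decomposition, so no decomposition can have width below 2. Hence tw(G) = 2 exactly.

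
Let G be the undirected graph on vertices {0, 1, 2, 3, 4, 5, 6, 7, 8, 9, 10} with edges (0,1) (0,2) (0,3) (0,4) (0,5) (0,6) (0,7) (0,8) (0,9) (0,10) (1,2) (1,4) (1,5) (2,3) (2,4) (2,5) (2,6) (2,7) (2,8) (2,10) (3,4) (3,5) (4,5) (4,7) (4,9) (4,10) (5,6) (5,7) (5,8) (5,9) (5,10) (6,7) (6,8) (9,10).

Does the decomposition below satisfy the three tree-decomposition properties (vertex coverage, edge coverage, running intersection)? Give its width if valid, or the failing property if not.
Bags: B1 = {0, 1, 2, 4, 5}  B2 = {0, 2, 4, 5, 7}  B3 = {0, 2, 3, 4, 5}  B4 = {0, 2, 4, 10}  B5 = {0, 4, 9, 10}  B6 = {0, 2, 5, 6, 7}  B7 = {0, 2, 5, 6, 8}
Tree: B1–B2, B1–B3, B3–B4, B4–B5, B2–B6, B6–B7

No — edge (5,10) lies in no bag.

A tree decomposition must satisfy three properties: every vertex lies in some bag; for every edge, both endpoints lie together in some bag; and for every vertex, the bags containing it form a connected subtree. Here edge (5,10) lies in no bag, so the decomposition is invalid.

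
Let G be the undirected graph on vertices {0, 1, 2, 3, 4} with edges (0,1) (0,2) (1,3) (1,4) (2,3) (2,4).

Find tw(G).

A width-2 tree decomposition is:
Bags: B1 = {1, 2, 4}  B2 = {0, 1, 2}  B3 = {1, 2, 3}
Tree: B1–B2, B2–B3
Each bag holds 3 vertices, so the decomposition has width 2, which upper-bounds the treewidth. The edges 2–4–1–0–2 form a cycle, so G is not a tree and its treewidth is at least 2. Combining the bounds, tw(G) = 2.

2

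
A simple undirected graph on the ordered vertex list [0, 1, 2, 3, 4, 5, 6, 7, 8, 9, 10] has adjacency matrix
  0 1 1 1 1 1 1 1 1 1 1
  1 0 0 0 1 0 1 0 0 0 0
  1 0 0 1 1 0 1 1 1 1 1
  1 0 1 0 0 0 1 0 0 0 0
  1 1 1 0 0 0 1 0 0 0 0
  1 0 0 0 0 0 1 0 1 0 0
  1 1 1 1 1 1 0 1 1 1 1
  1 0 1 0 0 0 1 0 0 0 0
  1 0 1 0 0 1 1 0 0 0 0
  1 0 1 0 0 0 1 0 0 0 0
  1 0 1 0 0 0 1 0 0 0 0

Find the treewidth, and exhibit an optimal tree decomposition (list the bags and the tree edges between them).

Each bag holds 4 vertices, so the decomposition has width 3, which upper-bounds the treewidth. Conversely, {0, 1, 4, 6} is a clique of size 4, and the vertices of any clique must share a bag in every tree decomposition; so some bag has ≥ 4 vertices and tw(G) ≥ 3. The upper and lower bounds meet at 3, so that is the treewidth.

Treewidth 3.
One such decomposition:
Bags: B1 = {0, 2, 3, 6}  B2 = {0, 2, 6, 8}  B3 = {0, 2, 6, 9}  B4 = {0, 2, 6, 7}  B5 = {0, 2, 4, 6}  B6 = {0, 2, 6, 10}  B7 = {0, 1, 4, 6}  B8 = {0, 5, 6, 8}
Tree: B1–B2, B2–B3, B2–B4, B2–B5, B5–B6, B5–B7, B2–B8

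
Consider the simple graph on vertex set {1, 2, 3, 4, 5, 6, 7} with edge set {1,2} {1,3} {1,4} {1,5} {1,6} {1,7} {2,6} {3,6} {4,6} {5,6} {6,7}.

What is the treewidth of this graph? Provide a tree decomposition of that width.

Treewidth 2.
One such decomposition:
Bags: B1 = {1, 4, 6}  B2 = {1, 5, 6}  B3 = {1, 2, 6}  B4 = {1, 3, 6}  B5 = {1, 6, 7}
Tree: B1–B2, B2–B3, B1–B4, B1–B5

The largest bag has 3 vertices, giving width 2; this decomposition certifies tw(G) ≤ 2. For the lower bound, the 3 vertices {1, 2, 6} are pairwise adjacent, and any tree decomposition puts a clique entirely inside one bag — forcing width ≥ 2. The upper and lower bounds meet at 2, so that is the treewidth.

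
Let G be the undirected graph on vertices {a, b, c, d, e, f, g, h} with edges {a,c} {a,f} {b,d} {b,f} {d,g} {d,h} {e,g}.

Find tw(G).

A width-1 tree decomposition is:
Bags: B1 = {d, h}  B2 = {b, d}  B3 = {b, f}  B4 = {a, f}  B5 = {a, c}  B6 = {d, g}  B7 = {e, g}
Tree: B1–B2, B2–B3, B3–B4, B4–B5, B2–B6, B6–B7
The largest bag has 2 vertices, giving width 1; this decomposition certifies tw(G) ≤ 1. G has an edge, so its treewidth is at least 1. Combining the bounds, tw(G) = 1.

1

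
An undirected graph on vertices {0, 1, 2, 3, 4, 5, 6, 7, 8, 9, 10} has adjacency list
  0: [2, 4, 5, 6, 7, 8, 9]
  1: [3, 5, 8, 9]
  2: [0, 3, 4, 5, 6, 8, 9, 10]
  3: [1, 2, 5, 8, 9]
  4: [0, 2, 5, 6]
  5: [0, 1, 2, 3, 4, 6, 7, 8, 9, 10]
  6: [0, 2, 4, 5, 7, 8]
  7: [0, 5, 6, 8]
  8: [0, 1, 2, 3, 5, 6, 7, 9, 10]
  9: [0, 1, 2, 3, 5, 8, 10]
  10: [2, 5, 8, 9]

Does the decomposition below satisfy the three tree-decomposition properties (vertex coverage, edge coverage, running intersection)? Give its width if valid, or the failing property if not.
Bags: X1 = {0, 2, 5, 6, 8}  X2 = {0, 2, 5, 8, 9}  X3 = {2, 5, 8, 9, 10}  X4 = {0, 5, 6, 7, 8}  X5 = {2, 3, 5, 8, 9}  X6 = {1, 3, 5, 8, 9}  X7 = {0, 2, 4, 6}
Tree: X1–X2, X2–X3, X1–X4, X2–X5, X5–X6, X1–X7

No — edge (5,4) lies in no bag.

A tree decomposition must satisfy three properties: every vertex lies in some bag; for every edge, both endpoints lie together in some bag; and for every vertex, the bags containing it form a connected subtree. Here edge (5,4) lies in no bag, so the decomposition is invalid.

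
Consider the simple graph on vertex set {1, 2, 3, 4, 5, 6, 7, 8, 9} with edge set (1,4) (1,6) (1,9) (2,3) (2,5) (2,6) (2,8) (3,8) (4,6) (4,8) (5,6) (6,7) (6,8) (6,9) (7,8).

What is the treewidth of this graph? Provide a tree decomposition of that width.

Each bag holds 3 vertices, so the decomposition has width 2, which upper-bounds the treewidth. On the other hand G contains the 3-clique {2, 3, 8}. A clique must lie in a single bag of any decomposition, so no decomposition can have width below 2. The upper and lower bounds meet at 2, so that is the treewidth.

Treewidth 2.
One such decomposition:
Bags: B1 = {4, 6, 8}  B2 = {1, 4, 6}  B3 = {2, 6, 8}  B4 = {2, 3, 8}  B5 = {2, 5, 6}  B6 = {1, 6, 9}  B7 = {6, 7, 8}
Tree: B1–B2, B1–B3, B3–B4, B3–B5, B2–B6, B3–B7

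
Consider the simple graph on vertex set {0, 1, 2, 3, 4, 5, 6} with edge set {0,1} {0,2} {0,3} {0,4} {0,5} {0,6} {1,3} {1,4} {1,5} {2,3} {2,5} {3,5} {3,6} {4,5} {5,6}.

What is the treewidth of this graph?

3

A width-3 tree decomposition is:
Bags: B1 = {0, 1, 3, 5}  B2 = {0, 2, 3, 5}  B3 = {0, 3, 5, 6}  B4 = {0, 1, 4, 5}
Tree: B1–B2, B2–B3, B1–B4
Each bag holds 4 vertices, so the decomposition has width 3, which upper-bounds the treewidth. For the lower bound, the 4 vertices {0, 1, 3, 5} are pairwise adjacent, and any tree decomposition puts a clique entirely inside one bag — forcing width ≥ 3. The upper and lower bounds meet at 3, so that is the treewidth.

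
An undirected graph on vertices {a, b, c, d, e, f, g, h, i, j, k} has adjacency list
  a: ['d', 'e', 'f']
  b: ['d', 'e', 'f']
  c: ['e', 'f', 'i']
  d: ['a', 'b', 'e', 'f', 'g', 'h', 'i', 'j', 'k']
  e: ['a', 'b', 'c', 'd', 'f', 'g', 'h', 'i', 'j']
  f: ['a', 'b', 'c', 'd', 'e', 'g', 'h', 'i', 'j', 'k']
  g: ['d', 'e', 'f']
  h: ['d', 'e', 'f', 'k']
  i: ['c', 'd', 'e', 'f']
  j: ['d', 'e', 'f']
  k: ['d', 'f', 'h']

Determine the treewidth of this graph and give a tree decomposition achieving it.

Treewidth 3.
One optimal decomposition is:
Bags: B1 = {d, e, f, h}  B2 = {b, d, e, f}  B3 = {d, e, f, i}  B4 = {d, f, h, k}  B5 = {d, e, f, g}  B6 = {d, e, f, j}  B7 = {c, e, f, i}  B8 = {a, d, e, f}
Tree: B1–B2, B2–B3, B1–B4, B1–B5, B3–B6, B3–B7, B1–B8

The largest bag has 4 vertices, giving width 3; this decomposition certifies tw(G) ≤ 3. On the other hand G contains the 4-clique {d, e, f, g}. A clique must lie in a single bag of any decomposition, so no decomposition can have width below 3. The upper and lower bounds meet at 3, so that is the treewidth.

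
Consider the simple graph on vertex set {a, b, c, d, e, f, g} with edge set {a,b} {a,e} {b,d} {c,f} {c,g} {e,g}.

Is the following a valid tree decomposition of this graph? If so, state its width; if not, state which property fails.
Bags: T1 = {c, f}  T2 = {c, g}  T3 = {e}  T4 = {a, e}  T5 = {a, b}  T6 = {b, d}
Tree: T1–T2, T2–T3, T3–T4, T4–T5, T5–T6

A tree decomposition must satisfy three properties: every vertex lies in some bag; for every edge, both endpoints lie together in some bag; and for every vertex, the bags containing it form a connected subtree. Here edge (g,e) lies in no bag, so the decomposition is invalid.

No — edge (g,e) lies in no bag.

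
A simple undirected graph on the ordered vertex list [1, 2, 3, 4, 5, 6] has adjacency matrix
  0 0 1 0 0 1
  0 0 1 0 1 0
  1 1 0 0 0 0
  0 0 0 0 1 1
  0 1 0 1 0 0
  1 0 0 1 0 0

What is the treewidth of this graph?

2

A width-2 tree decomposition is:
Bags: B1 = {4, 5, 6}  B2 = {2, 5, 6}  B3 = {2, 3, 6}  B4 = {1, 3, 6}
Tree: B1–B2, B2–B3, B3–B4
The largest bag has 3 vertices, giving width 2; this decomposition certifies tw(G) ≤ 2. Since 6–4–5–2–3–1–6 is a cycle in G, G is not acyclic. Forests are exactly the graphs of treewidth ≤ 1, so tw(G) ≥ 2. Combining the bounds, tw(G) = 2.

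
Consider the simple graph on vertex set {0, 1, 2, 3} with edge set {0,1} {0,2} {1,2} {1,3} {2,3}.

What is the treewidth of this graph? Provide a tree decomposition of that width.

Treewidth 2.
One such decomposition:
Bags: B1 = {1, 2, 3}  B2 = {0, 1, 2}
Tree: B1–B2

Every bag has size at most 3, so the width is 3 − 1 = 2 and tw(G) ≤ 2. Conversely, {0, 1, 2} is a clique of size 3, and the vertices of any clique must share a bag in every tree decomposition; so some bag has ≥ 3 vertices and tw(G) ≥ 2. Combining the bounds, tw(G) = 2.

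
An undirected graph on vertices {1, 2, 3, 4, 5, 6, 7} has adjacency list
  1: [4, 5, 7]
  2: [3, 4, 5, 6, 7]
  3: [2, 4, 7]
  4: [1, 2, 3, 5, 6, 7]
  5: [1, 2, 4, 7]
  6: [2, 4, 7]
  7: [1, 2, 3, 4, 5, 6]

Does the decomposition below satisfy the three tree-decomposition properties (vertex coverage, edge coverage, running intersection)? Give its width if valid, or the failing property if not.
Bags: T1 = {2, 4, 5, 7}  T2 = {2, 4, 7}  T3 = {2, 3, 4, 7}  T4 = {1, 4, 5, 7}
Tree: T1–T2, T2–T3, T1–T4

A tree decomposition must satisfy three properties: every vertex lies in some bag; for every edge, both endpoints lie together in some bag; and for every vertex, the bags containing it form a connected subtree. Here vertex 6 appears in no bag, so the decomposition is invalid.

No — vertex 6 appears in no bag.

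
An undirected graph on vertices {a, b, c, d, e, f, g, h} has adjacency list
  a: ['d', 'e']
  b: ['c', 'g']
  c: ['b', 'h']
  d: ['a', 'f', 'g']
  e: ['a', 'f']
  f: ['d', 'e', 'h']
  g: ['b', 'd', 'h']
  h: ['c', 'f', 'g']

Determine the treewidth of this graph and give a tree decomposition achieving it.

Treewidth 2.
Bags: B1 = {a, e, f}  B2 = {a, d, f}  B3 = {d, f, h}  B4 = {d, g, h}  B5 = {c, g, h}  B6 = {b, c, g}
Tree: B1–B2, B2–B3, B3–B4, B4–B5, B5–B6

Each bag holds 3 vertices, so the decomposition has width 2, which upper-bounds the treewidth. Since e–a–d–f–e is a cycle in G, G is not acyclic. Forests are exactly the graphs of treewidth ≤ 1, so tw(G) ≥ 2. The upper and lower bounds meet at 2, so that is the treewidth.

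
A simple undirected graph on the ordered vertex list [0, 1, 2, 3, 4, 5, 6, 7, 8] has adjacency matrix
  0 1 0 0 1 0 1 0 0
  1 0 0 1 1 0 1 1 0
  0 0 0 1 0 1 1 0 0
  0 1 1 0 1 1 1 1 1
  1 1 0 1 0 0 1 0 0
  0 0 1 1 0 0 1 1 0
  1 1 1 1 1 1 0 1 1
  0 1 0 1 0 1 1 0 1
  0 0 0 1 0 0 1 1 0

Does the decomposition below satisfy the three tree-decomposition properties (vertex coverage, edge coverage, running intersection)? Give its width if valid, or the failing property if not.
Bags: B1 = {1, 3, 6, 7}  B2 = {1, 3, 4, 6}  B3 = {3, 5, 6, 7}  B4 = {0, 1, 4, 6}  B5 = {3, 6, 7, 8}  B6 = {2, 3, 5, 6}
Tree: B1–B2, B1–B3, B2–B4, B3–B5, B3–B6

Vertex coverage: the bags together contain {0, 1, 2, 3, 4, 5, 6, 7, 8}, the full vertex set. Edge coverage: each edge of G has both endpoints in at least one bag. Running intersection: for every vertex, the bags containing it form a connected subtree. All three properties hold, so this is a valid tree decomposition of width max|bag| − 1 = 3, and hence tw(G) ≤ 3.

Yes; width 3.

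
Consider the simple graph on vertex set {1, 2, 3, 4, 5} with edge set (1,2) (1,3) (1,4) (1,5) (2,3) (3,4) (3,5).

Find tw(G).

2

A width-2 tree decomposition is:
Bags: B1 = {1, 3, 4}  B2 = {1, 3, 5}  B3 = {1, 2, 3}
Tree: B1–B2, B1–B3
Each bag holds 3 vertices, so the decomposition has width 2, which upper-bounds the treewidth. For the lower bound, the 3 vertices {1, 2, 3} are pairwise adjacent, and any tree decomposition puts a clique entirely inside one bag — forcing width ≥ 2. Therefore the treewidth is 2.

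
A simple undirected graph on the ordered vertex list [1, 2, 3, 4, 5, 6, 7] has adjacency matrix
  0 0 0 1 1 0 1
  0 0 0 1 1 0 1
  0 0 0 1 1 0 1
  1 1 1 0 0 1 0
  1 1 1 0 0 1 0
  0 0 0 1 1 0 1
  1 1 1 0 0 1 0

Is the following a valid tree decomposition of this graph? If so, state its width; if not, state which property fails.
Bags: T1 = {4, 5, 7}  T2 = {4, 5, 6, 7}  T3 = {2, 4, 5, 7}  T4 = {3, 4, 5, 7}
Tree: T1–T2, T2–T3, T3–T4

No — vertex 1 appears in no bag.

A tree decomposition must satisfy three properties: every vertex lies in some bag; for every edge, both endpoints lie together in some bag; and for every vertex, the bags containing it form a connected subtree. Here vertex 1 appears in no bag, so the decomposition is invalid.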